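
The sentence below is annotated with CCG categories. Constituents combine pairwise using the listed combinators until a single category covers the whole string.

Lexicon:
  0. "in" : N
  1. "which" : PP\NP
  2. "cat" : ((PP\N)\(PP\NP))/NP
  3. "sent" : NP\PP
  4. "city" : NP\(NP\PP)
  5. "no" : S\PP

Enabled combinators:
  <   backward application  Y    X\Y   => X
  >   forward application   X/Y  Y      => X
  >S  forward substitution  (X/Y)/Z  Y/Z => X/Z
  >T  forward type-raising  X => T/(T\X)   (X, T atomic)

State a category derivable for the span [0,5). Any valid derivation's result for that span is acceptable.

[0,6] S   <
  [0,5] PP   >
    [0,1] PP/(PP\N)   >T
      [0,1] "in" : N
    [1,5] PP\N   <
      [1,2] "which" : PP\NP
      [2,5] (PP\N)\(PP\NP)   >
        [2,3] "cat" : ((PP\N)\(PP\NP))/NP
        [3,5] NP   <
          [3,4] "sent" : NP\PP
          [4,5] "city" : NP\(NP\PP)
  [5,6] "no" : S\PP

PP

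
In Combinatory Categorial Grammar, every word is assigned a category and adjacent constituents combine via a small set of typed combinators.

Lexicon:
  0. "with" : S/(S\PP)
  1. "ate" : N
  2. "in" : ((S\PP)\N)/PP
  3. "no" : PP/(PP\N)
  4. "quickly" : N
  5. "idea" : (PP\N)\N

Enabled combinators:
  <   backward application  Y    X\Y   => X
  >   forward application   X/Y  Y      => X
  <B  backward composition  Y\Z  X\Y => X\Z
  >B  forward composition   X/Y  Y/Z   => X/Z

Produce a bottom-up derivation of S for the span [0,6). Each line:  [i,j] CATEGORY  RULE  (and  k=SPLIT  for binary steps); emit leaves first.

[0,1] S/(S\PP)  lex  "with"
[1,2] N  lex  "ate"
[2,3] ((S\PP)\N)/PP  lex  "in"
[3,4] PP/(PP\N)  lex  "no"
[4,5] N  lex  "quickly"
[5,6] (PP\N)\N  lex  "idea"
[4,6] PP\N  <  k=5
[3,6] PP  >  k=4
[2,6] (S\PP)\N  >  k=3
[1,6] S\PP  <  k=2
[0,6] S  >  k=1

[0,6] S   >
  [0,1] "with" : S/(S\PP)
  [1,6] S\PP   <
    [1,2] "ate" : N
    [2,6] (S\PP)\N   >
      [2,3] "in" : ((S\PP)\N)/PP
      [3,6] PP   >
        [3,4] "no" : PP/(PP\N)
        [4,6] PP\N   <
          [4,5] "quickly" : N
          [5,6] "idea" : (PP\N)\N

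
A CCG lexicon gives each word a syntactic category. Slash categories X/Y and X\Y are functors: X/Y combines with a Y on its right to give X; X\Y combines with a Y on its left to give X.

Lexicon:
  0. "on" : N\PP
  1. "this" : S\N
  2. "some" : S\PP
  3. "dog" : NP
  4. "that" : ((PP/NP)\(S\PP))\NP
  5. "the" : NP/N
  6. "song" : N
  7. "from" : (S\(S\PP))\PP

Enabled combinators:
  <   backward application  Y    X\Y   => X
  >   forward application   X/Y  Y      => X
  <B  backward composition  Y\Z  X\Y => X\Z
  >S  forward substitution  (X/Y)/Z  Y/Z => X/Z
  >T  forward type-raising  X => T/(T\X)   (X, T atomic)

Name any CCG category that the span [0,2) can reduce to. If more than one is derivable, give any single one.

[0,8] S   <
  [0,2] S\PP   <B
    [0,1] "on" : N\PP
    [1,2] "this" : S\N
  [2,8] S\(S\PP)   <
    [2,7] PP   >
      [2,5] PP/NP   <
        [2,3] "some" : S\PP
        [3,5] (PP/NP)\(S\PP)   <
          [3,4] "dog" : NP
          [4,5] "that" : ((PP/NP)\(S\PP))\NP
      [5,7] NP   >
        [5,6] "the" : NP/N
        [6,7] "song" : N
    [7,8] "from" : (S\(S\PP))\PP

S\PP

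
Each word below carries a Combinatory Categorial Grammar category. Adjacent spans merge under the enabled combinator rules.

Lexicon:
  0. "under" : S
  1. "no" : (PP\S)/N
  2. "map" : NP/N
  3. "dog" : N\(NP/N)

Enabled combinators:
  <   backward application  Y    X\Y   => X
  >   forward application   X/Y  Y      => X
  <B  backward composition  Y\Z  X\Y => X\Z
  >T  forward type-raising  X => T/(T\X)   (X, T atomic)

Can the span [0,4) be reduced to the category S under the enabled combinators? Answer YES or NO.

NO

S (PP\S)/N NP/N N\(NP/N)
CKY chart[0,4] = {N/(N\PP), NP/(NP\PP), PP, PP/(PP\PP), S/(S\PP)}; S ∉ chart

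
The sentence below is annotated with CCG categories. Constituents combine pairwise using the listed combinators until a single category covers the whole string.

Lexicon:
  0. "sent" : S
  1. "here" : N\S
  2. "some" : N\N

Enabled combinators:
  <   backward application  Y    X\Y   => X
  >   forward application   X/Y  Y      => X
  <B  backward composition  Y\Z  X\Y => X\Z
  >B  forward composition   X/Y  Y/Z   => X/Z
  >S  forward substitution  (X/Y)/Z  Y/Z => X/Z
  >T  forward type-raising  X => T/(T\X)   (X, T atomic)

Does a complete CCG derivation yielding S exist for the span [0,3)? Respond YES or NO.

NO

S N\S N\N
CKY chart[0,3] = {N, N/(N\N), NP/(NP\N), PP/(PP\N), S/(S\N)}; S ∉ chart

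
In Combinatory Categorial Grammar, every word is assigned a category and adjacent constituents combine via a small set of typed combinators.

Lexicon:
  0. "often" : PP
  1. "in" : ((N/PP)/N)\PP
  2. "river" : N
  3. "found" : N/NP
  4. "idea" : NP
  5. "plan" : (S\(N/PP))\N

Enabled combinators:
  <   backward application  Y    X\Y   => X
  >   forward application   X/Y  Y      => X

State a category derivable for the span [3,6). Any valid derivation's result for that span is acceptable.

S\(N/PP)

[0,6] S   <
  [0,3] N/PP   >
    [0,2] (N/PP)/N   <
      [0,1] "often" : PP
      [1,2] "in" : ((N/PP)/N)\PP
    [2,3] "river" : N
  [3,6] S\(N/PP)   <
    [3,5] N   >
      [3,4] "found" : N/NP
      [4,5] "idea" : NP
    [5,6] "plan" : (S\(N/PP))\N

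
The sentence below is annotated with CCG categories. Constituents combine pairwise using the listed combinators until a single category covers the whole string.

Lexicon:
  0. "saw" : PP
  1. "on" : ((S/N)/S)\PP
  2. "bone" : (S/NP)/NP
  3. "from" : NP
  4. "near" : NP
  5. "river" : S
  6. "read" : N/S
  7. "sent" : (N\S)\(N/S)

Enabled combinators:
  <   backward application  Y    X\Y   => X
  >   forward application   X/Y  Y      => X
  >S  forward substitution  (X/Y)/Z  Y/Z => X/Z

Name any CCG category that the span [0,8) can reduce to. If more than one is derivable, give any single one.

[0,8] S   >
  [0,5] S/N   >
    [0,2] (S/N)/S   <
      [0,1] "saw" : PP
      [1,2] "on" : ((S/N)/S)\PP
    [2,5] S   >
      [2,4] S/NP   >
        [2,3] "bone" : (S/NP)/NP
        [3,4] "from" : NP
      [4,5] "near" : NP
  [5,8] N   <
    [5,6] "river" : S
    [6,8] N\S   <
      [6,7] "read" : N/S
      [7,8] "sent" : (N\S)\(N/S)

S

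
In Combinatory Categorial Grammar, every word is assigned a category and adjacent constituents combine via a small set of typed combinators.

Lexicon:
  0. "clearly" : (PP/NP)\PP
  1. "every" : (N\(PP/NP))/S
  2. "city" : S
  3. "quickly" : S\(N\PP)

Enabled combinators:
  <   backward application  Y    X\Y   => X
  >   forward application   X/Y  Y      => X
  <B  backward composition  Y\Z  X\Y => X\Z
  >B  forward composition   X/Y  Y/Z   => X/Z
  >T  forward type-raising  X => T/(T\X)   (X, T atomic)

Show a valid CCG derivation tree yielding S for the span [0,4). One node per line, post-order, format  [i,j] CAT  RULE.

[0,4] S   <
  [0,3] N\PP   <B
    [0,1] "clearly" : (PP/NP)\PP
    [1,3] N\(PP/NP)   >
      [1,2] "every" : (N\(PP/NP))/S
      [2,3] "city" : S
  [3,4] "quickly" : S\(N\PP)

[0,1] (PP/NP)\PP  lex  "clearly"
[1,2] (N\(PP/NP))/S  lex  "every"
[2,3] S  lex  "city"
[1,3] N\(PP/NP)  >  k=2
[0,3] N\PP  <B  k=1
[3,4] S\(N\PP)  lex  "quickly"
[0,4] S  <  k=3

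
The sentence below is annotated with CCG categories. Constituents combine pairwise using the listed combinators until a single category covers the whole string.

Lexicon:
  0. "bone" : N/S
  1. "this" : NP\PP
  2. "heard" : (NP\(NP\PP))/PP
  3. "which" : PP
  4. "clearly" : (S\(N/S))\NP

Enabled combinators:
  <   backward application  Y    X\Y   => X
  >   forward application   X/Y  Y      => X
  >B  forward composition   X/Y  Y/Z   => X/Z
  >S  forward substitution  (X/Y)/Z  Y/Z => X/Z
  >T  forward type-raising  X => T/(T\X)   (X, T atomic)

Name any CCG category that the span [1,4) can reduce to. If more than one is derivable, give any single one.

[0,5] S   <
  [0,1] "bone" : N/S
  [1,5] S\(N/S)   <
    [1,4] NP   <
      [1,2] "this" : NP\PP
      [2,4] NP\(NP\PP)   >
        [2,3] "heard" : (NP\(NP\PP))/PP
        [3,4] "which" : PP
    [4,5] "clearly" : (S\(N/S))\NP

NP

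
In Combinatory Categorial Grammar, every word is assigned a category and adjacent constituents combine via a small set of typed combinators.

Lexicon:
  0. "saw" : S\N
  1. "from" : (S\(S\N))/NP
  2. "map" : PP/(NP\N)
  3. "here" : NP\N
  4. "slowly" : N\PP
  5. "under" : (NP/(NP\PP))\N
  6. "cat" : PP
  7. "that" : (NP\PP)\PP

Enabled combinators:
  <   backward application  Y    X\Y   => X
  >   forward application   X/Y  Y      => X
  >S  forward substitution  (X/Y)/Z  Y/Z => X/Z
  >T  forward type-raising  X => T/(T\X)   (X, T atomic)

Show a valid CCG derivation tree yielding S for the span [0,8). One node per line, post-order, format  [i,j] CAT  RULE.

[0,1] S\N  lex  "saw"
[1,2] (S\(S\N))/NP  lex  "from"
[2,3] PP/(NP\N)  lex  "map"
[3,4] NP\N  lex  "here"
[2,4] PP  >  k=3
[4,5] N\PP  lex  "slowly"
[2,5] N  <  k=4
[5,6] (NP/(NP\PP))\N  lex  "under"
[2,6] NP/(NP\PP)  <  k=5
[6,7] PP  lex  "cat"
[7,8] (NP\PP)\PP  lex  "that"
[6,8] NP\PP  <  k=7
[2,8] NP  >  k=6
[1,8] S\(S\N)  >  k=2
[0,8] S  <  k=1

[0,8] S   <
  [0,1] "saw" : S\N
  [1,8] S\(S\N)   >
    [1,2] "from" : (S\(S\N))/NP
    [2,8] NP   >
      [2,6] NP/(NP\PP)   <
        [2,5] N   <
          [2,4] PP   >
            [2,3] "map" : PP/(NP\N)
            [3,4] "here" : NP\N
          [4,5] "slowly" : N\PP
        [5,6] "under" : (NP/(NP\PP))\N
      [6,8] NP\PP   <
        [6,7] "cat" : PP
        [7,8] "that" : (NP\PP)\PP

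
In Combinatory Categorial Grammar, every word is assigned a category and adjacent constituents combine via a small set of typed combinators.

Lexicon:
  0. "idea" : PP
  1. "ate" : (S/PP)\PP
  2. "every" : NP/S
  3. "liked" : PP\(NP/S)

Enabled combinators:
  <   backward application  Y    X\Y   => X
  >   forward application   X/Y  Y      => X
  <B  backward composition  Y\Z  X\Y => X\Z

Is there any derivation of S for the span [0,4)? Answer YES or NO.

[0,4] S   >
  [0,2] S/PP   <
    [0,1] "idea" : PP
    [1,2] "ate" : (S/PP)\PP
  [2,4] PP   <
    [2,3] "every" : NP/S
    [3,4] "liked" : PP\(NP/S)

YES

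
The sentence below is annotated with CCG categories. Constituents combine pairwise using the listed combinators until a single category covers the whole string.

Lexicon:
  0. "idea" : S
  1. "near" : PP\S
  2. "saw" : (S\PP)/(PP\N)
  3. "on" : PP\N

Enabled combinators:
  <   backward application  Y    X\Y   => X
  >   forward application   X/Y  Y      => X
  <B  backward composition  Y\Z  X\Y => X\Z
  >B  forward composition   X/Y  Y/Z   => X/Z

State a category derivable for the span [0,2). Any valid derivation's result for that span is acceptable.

PP

[0,4] S   <
  [0,2] PP   <
    [0,1] "idea" : S
    [1,2] "near" : PP\S
  [2,4] S\PP   >
    [2,3] "saw" : (S\PP)/(PP\N)
    [3,4] "on" : PP\N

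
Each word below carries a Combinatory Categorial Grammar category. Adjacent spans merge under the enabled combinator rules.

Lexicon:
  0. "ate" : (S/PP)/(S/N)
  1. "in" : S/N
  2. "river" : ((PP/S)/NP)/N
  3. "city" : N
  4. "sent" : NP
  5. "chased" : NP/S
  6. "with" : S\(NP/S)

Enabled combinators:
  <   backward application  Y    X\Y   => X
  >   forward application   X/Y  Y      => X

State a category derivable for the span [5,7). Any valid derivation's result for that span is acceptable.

S

[0,7] S   >
  [0,2] S/PP   >
    [0,1] "ate" : (S/PP)/(S/N)
    [1,2] "in" : S/N
  [2,7] PP   >
    [2,5] PP/S   >
      [2,4] (PP/S)/NP   >
        [2,3] "river" : ((PP/S)/NP)/N
        [3,4] "city" : N
      [4,5] "sent" : NP
    [5,7] S   <
      [5,6] "chased" : NP/S
      [6,7] "with" : S\(NP/S)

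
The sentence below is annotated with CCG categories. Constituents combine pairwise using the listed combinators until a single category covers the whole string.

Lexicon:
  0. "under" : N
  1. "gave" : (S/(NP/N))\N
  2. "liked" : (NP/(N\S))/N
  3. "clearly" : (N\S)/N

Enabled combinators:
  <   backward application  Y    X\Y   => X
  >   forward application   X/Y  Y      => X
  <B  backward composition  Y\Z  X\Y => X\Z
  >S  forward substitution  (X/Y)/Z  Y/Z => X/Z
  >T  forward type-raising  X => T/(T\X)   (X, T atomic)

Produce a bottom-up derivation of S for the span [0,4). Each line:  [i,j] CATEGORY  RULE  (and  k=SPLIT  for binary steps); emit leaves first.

[0,4] S   >
  [0,2] S/(NP/N)   <
    [0,1] "under" : N
    [1,2] "gave" : (S/(NP/N))\N
  [2,4] NP/N   >S
    [2,3] "liked" : (NP/(N\S))/N
    [3,4] "clearly" : (N\S)/N

[0,1] N  lex  "under"
[1,2] (S/(NP/N))\N  lex  "gave"
[0,2] S/(NP/N)  <  k=1
[2,3] (NP/(N\S))/N  lex  "liked"
[3,4] (N\S)/N  lex  "clearly"
[2,4] NP/N  >S  k=3
[0,4] S  >  k=2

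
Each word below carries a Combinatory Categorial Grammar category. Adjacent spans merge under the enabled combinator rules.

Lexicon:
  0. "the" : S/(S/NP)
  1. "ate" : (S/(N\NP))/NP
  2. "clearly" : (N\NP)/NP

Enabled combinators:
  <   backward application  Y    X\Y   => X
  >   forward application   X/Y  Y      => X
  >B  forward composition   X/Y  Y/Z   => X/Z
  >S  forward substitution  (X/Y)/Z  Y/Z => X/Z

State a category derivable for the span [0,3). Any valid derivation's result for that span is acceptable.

[0,3] S   >
  [0,1] "the" : S/(S/NP)
  [1,3] S/NP   >S
    [1,2] "ate" : (S/(N\NP))/NP
    [2,3] "clearly" : (N\NP)/NP

S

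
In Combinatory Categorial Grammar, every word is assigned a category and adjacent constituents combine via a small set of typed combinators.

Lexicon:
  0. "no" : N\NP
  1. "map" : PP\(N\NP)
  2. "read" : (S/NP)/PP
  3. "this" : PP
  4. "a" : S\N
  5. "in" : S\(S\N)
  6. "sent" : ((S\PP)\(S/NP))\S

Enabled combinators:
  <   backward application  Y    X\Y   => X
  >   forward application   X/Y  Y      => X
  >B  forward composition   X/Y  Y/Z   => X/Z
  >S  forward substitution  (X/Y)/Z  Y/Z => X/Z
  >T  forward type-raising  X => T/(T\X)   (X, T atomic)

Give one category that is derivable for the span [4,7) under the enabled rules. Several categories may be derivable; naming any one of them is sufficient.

(S\PP)\(S/NP)

[0,7] S   <
  [0,2] PP   <
    [0,1] "no" : N\NP
    [1,2] "map" : PP\(N\NP)
  [2,7] S\PP   <
    [2,4] S/NP   >
      [2,3] "read" : (S/NP)/PP
      [3,4] "this" : PP
    [4,7] (S\PP)\(S/NP)   <
      [4,6] S   <
        [4,5] "a" : S\N
        [5,6] "in" : S\(S\N)
      [6,7] "sent" : ((S\PP)\(S/NP))\S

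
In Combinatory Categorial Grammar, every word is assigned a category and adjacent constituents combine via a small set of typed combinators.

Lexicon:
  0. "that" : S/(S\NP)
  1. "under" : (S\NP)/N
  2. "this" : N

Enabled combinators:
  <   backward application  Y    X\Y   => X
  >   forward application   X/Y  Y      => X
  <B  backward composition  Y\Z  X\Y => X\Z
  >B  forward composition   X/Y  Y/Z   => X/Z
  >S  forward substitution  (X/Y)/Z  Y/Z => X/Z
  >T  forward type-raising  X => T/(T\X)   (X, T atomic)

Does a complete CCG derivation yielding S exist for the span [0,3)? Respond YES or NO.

YES

[0,3] S   >
  [0,1] "that" : S/(S\NP)
  [1,3] S\NP   >
    [1,2] "under" : (S\NP)/N
    [2,3] "this" : N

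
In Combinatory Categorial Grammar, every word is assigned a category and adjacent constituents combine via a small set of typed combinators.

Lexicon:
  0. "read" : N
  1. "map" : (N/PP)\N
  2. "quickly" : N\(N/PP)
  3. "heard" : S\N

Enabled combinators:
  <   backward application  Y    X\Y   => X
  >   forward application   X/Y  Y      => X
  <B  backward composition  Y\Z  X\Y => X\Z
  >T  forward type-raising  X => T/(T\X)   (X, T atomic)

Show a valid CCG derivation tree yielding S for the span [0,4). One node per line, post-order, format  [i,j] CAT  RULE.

[0,4] S   <
  [0,1] "read" : N
  [1,4] S\N   <B
    [1,3] N\N   <B
      [1,2] "map" : (N/PP)\N
      [2,3] "quickly" : N\(N/PP)
    [3,4] "heard" : S\N

[0,1] N  lex  "read"
[1,2] (N/PP)\N  lex  "map"
[2,3] N\(N/PP)  lex  "quickly"
[1,3] N\N  <B  k=2
[3,4] S\N  lex  "heard"
[1,4] S\N  <B  k=3
[0,4] S  <  k=1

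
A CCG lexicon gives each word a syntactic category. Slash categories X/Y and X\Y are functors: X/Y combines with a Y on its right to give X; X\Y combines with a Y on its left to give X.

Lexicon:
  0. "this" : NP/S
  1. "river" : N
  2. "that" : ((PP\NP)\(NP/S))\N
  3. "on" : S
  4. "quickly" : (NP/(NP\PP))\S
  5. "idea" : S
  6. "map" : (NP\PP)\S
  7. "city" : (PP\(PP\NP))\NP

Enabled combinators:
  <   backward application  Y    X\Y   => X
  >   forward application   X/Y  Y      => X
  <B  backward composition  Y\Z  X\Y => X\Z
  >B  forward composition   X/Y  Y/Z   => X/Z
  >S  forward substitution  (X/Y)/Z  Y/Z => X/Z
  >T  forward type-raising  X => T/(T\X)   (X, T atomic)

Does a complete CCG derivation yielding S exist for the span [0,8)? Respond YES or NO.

NP/S N ((PP\NP)\(NP/S))\N S (NP/(NP\PP))\S S (NP\PP)\S (PP\(PP\NP))\NP
CKY chart[0,8] = {N/(N\PP), NP/(NP\PP), PP, PP/(PP\PP), S/(S\PP)}; S ∉ chart

NO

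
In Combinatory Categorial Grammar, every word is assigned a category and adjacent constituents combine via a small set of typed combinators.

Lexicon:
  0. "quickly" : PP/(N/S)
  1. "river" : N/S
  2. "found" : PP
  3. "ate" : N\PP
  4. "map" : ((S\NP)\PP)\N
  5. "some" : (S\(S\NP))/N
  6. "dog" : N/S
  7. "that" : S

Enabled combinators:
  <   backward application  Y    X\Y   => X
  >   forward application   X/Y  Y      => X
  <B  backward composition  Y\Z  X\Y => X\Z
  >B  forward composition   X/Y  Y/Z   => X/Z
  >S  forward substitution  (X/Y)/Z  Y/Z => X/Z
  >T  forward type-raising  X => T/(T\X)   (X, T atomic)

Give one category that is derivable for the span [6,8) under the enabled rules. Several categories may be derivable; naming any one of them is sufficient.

[0,8] S   <
  [0,5] S\NP   <
    [0,2] PP   >
      [0,1] "quickly" : PP/(N/S)
      [1,2] "river" : N/S
    [2,5] (S\NP)\PP   <
      [2,4] N   <
        [2,3] "found" : PP
        [3,4] "ate" : N\PP
      [4,5] "map" : ((S\NP)\PP)\N
  [5,8] S\(S\NP)   >
    [5,6] "some" : (S\(S\NP))/N
    [6,8] N   >
      [6,7] "dog" : N/S
      [7,8] "that" : S

N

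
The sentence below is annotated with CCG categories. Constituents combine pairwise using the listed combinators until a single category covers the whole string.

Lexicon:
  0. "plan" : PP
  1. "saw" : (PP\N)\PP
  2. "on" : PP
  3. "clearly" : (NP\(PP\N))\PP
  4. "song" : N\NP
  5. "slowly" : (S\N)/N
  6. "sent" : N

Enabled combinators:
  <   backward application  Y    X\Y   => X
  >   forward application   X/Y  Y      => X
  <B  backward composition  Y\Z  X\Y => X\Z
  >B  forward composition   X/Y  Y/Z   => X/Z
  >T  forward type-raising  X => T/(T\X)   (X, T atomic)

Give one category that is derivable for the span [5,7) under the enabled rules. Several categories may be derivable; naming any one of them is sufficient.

S\N

[0,7] S   <
  [0,5] N   <
    [0,4] NP   >
      [0,1] NP/(NP\PP)   >T
        [0,1] "plan" : PP
      [1,4] NP\PP   <B
        [1,2] "saw" : (PP\N)\PP
        [2,4] NP\(PP\N)   <
          [2,3] "on" : PP
          [3,4] "clearly" : (NP\(PP\N))\PP
    [4,5] "song" : N\NP
  [5,7] S\N   >
    [5,6] "slowly" : (S\N)/N
    [6,7] "sent" : N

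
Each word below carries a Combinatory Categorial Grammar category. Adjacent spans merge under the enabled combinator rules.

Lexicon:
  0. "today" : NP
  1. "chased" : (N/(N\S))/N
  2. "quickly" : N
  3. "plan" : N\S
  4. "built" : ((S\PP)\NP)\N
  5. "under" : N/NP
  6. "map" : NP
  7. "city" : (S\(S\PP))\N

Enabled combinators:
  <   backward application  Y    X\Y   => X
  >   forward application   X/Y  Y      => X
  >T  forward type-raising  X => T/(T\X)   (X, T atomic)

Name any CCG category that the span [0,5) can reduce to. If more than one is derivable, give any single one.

S\PP

[0,8] S   <
  [0,5] S\PP   <
    [0,1] "today" : NP
    [1,5] (S\PP)\NP   <
      [1,4] N   >
        [1,3] N/(N\S)   >
          [1,2] "chased" : (N/(N\S))/N
          [2,3] "quickly" : N
        [3,4] "plan" : N\S
      [4,5] "built" : ((S\PP)\NP)\N
  [5,8] S\(S\PP)   <
    [5,7] N   >
      [5,6] "under" : N/NP
      [6,7] "map" : NP
    [7,8] "city" : (S\(S\PP))\N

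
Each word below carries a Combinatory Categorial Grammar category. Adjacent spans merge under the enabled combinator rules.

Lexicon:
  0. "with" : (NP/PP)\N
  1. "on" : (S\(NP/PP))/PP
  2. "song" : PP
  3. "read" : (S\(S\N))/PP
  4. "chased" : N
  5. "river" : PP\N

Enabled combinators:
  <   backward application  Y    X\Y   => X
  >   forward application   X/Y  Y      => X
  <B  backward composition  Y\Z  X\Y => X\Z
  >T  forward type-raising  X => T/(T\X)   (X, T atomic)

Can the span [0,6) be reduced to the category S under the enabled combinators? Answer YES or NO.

YES

[0,6] S   <
  [0,3] S\N   <B
    [0,1] "with" : (NP/PP)\N
    [1,3] S\(NP/PP)   >
      [1,2] "on" : (S\(NP/PP))/PP
      [2,3] "song" : PP
  [3,6] S\(S\N)   >
    [3,4] "read" : (S\(S\N))/PP
    [4,6] PP   >
      [4,5] PP/(PP\N)   >T
        [4,5] "chased" : N
      [5,6] "river" : PP\N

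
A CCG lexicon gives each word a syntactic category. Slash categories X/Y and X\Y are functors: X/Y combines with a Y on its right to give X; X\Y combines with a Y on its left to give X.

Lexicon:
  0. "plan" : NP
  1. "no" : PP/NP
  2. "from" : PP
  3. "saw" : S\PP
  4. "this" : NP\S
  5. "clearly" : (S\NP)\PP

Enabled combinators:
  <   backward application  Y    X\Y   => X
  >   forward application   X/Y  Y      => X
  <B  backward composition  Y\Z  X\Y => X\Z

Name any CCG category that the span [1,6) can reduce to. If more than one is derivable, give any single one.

S\NP

[0,6] S   <
  [0,1] "plan" : NP
  [1,6] S\NP   <
    [1,5] PP   >
      [1,2] "no" : PP/NP
      [2,5] NP   <
        [2,4] S   <
          [2,3] "from" : PP
          [3,4] "saw" : S\PP
        [4,5] "this" : NP\S
    [5,6] "clearly" : (S\NP)\PP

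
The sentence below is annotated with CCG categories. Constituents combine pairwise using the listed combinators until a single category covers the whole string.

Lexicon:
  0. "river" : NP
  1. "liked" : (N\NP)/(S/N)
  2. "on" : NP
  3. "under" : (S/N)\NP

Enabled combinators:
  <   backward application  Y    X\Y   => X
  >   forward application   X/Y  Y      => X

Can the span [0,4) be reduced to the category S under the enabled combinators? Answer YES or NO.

NP (N\NP)/(S/N) NP (S/N)\NP
CKY chart[0,4] = {N}; S ∉ chart

NO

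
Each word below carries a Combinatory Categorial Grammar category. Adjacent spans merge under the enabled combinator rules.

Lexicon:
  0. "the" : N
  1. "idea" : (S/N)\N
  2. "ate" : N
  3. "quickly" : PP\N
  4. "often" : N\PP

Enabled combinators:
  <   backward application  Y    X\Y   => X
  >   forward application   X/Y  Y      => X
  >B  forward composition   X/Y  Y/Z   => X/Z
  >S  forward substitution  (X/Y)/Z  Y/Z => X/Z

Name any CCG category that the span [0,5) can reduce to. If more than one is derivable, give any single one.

S

[0,5] S   >
  [0,2] S/N   <
    [0,1] "the" : N
    [1,2] "idea" : (S/N)\N
  [2,5] N   <
    [2,4] PP   <
      [2,3] "ate" : N
      [3,4] "quickly" : PP\N
    [4,5] "often" : N\PP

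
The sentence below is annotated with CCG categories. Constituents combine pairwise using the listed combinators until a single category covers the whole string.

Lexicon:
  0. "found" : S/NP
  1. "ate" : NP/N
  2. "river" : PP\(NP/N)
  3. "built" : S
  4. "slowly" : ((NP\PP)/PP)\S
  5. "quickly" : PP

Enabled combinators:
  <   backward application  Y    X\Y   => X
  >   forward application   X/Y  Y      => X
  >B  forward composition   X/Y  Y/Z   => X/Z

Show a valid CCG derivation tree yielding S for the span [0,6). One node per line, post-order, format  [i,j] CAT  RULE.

[0,6] S   >
  [0,1] "found" : S/NP
  [1,6] NP   <
    [1,3] PP   <
      [1,2] "ate" : NP/N
      [2,3] "river" : PP\(NP/N)
    [3,6] NP\PP   >
      [3,5] (NP\PP)/PP   <
        [3,4] "built" : S
        [4,5] "slowly" : ((NP\PP)/PP)\S
      [5,6] "quickly" : PP

[0,1] S/NP  lex  "found"
[1,2] NP/N  lex  "ate"
[2,3] PP\(NP/N)  lex  "river"
[1,3] PP  <  k=2
[3,4] S  lex  "built"
[4,5] ((NP\PP)/PP)\S  lex  "slowly"
[3,5] (NP\PP)/PP  <  k=4
[5,6] PP  lex  "quickly"
[3,6] NP\PP  >  k=5
[1,6] NP  <  k=3
[0,6] S  >  k=1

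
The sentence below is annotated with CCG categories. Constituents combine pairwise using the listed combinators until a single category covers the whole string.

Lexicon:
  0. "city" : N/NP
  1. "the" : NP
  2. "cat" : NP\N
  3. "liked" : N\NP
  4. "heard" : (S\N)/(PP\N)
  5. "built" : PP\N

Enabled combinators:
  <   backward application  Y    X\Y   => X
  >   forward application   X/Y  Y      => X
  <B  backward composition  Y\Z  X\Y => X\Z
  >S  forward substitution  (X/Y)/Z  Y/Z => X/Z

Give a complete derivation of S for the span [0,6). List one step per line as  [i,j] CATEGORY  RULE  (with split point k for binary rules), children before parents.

[0,6] S   <
  [0,3] NP   <
    [0,2] N   >
      [0,1] "city" : N/NP
      [1,2] "the" : NP
    [2,3] "cat" : NP\N
  [3,6] S\NP   <B
    [3,4] "liked" : N\NP
    [4,6] S\N   >
      [4,5] "heard" : (S\N)/(PP\N)
      [5,6] "built" : PP\N

[0,1] N/NP  lex  "city"
[1,2] NP  lex  "the"
[0,2] N  >  k=1
[2,3] NP\N  lex  "cat"
[0,3] NP  <  k=2
[3,4] N\NP  lex  "liked"
[4,5] (S\N)/(PP\N)  lex  "heard"
[5,6] PP\N  lex  "built"
[4,6] S\N  >  k=5
[3,6] S\NP  <B  k=4
[0,6] S  <  k=3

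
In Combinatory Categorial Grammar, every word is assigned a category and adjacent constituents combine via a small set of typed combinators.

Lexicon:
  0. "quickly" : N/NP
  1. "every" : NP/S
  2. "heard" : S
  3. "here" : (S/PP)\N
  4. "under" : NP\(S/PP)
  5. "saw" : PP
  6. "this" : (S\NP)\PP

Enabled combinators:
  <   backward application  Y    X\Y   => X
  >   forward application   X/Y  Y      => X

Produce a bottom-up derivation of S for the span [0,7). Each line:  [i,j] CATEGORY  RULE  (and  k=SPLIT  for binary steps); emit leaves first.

[0,1] N/NP  lex  "quickly"
[1,2] NP/S  lex  "every"
[2,3] S  lex  "heard"
[1,3] NP  >  k=2
[0,3] N  >  k=1
[3,4] (S/PP)\N  lex  "here"
[0,4] S/PP  <  k=3
[4,5] NP\(S/PP)  lex  "under"
[0,5] NP  <  k=4
[5,6] PP  lex  "saw"
[6,7] (S\NP)\PP  lex  "this"
[5,7] S\NP  <  k=6
[0,7] S  <  k=5

[0,7] S   <
  [0,5] NP   <
    [0,4] S/PP   <
      [0,3] N   >
        [0,1] "quickly" : N/NP
        [1,3] NP   >
          [1,2] "every" : NP/S
          [2,3] "heard" : S
      [3,4] "here" : (S/PP)\N
    [4,5] "under" : NP\(S/PP)
  [5,7] S\NP   <
    [5,6] "saw" : PP
    [6,7] "this" : (S\NP)\PP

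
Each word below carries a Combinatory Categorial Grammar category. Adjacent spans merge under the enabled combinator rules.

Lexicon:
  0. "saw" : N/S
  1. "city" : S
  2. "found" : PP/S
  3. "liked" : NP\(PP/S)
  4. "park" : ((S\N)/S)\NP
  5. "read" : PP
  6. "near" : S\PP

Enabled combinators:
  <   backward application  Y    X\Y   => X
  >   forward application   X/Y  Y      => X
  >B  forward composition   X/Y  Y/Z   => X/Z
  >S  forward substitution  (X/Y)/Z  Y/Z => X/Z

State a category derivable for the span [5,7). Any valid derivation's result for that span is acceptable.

S

[0,7] S   <
  [0,2] N   >
    [0,1] "saw" : N/S
    [1,2] "city" : S
  [2,7] S\N   >
    [2,5] (S\N)/S   <
      [2,4] NP   <
        [2,3] "found" : PP/S
        [3,4] "liked" : NP\(PP/S)
      [4,5] "park" : ((S\N)/S)\NP
    [5,7] S   <
      [5,6] "read" : PP
      [6,7] "near" : S\PP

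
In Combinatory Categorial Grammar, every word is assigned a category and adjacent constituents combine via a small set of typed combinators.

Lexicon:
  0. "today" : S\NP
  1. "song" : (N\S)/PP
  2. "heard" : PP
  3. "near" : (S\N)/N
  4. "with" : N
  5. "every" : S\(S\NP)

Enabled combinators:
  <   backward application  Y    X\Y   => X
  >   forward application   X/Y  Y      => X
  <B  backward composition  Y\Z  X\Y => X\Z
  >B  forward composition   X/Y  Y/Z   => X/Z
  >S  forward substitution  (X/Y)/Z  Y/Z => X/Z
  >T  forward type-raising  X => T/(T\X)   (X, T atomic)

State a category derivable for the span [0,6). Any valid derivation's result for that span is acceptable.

S

[0,6] S   <
  [0,5] S\NP   <B
    [0,3] N\NP   <B
      [0,1] "today" : S\NP
      [1,3] N\S   >
        [1,2] "song" : (N\S)/PP
        [2,3] "heard" : PP
    [3,5] S\N   >
      [3,4] "near" : (S\N)/N
      [4,5] "with" : N
  [5,6] "every" : S\(S\NP)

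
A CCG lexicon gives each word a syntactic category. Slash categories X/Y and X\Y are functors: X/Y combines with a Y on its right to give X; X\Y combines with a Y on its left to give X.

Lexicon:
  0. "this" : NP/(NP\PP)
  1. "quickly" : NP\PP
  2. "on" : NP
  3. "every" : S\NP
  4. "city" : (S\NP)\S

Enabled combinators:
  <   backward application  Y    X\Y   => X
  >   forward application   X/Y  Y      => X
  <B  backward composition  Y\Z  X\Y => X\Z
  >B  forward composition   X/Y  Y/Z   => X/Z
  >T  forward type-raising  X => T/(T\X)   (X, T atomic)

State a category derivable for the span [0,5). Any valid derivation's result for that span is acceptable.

S

[0,5] S   <
  [0,2] NP   >
    [0,1] "this" : NP/(NP\PP)
    [1,2] "quickly" : NP\PP
  [2,5] S\NP   <
    [2,4] S   >
      [2,3] S/(S\NP)   >T
        [2,3] "on" : NP
      [3,4] "every" : S\NP
    [4,5] "city" : (S\NP)\S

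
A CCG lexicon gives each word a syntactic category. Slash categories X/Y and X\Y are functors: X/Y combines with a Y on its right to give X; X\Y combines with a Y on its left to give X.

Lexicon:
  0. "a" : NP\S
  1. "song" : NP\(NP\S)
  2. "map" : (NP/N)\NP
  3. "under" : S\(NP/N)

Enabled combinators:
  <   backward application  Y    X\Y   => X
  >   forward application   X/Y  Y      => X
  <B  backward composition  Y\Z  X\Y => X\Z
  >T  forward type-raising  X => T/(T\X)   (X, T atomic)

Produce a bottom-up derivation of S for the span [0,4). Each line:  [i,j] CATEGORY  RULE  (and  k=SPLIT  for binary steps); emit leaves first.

[0,1] NP\S  lex  "a"
[1,2] NP\(NP\S)  lex  "song"
[0,2] NP  <  k=1
[2,3] (NP/N)\NP  lex  "map"
[0,3] NP/N  <  k=2
[3,4] S\(NP/N)  lex  "under"
[0,4] S  <  k=3

[0,4] S   <
  [0,3] NP/N   <
    [0,2] NP   <
      [0,1] "a" : NP\S
      [1,2] "song" : NP\(NP\S)
    [2,3] "map" : (NP/N)\NP
  [3,4] "under" : S\(NP/N)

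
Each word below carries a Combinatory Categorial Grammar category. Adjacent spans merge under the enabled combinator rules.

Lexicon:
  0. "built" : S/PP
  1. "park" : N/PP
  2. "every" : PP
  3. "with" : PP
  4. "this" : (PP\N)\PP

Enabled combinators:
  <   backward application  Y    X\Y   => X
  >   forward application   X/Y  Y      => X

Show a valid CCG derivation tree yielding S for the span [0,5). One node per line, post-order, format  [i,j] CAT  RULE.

[0,5] S   >
  [0,1] "built" : S/PP
  [1,5] PP   <
    [1,3] N   >
      [1,2] "park" : N/PP
      [2,3] "every" : PP
    [3,5] PP\N   <
      [3,4] "with" : PP
      [4,5] "this" : (PP\N)\PP

[0,1] S/PP  lex  "built"
[1,2] N/PP  lex  "park"
[2,3] PP  lex  "every"
[1,3] N  >  k=2
[3,4] PP  lex  "with"
[4,5] (PP\N)\PP  lex  "this"
[3,5] PP\N  <  k=4
[1,5] PP  <  k=3
[0,5] S  >  k=1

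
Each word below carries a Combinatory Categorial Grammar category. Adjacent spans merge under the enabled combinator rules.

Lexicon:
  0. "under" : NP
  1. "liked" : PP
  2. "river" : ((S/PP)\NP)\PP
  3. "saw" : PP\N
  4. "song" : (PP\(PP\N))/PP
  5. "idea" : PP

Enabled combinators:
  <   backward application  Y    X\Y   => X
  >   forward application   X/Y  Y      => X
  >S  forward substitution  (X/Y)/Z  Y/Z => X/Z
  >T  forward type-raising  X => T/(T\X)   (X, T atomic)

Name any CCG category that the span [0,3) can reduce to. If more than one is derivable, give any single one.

[0,6] S   >
  [0,3] S/PP   <
    [0,1] "under" : NP
    [1,3] (S/PP)\NP   <
      [1,2] "liked" : PP
      [2,3] "river" : ((S/PP)\NP)\PP
  [3,6] PP   <
    [3,4] "saw" : PP\N
    [4,6] PP\(PP\N)   >
      [4,5] "song" : (PP\(PP\N))/PP
      [5,6] "idea" : PP

S/PP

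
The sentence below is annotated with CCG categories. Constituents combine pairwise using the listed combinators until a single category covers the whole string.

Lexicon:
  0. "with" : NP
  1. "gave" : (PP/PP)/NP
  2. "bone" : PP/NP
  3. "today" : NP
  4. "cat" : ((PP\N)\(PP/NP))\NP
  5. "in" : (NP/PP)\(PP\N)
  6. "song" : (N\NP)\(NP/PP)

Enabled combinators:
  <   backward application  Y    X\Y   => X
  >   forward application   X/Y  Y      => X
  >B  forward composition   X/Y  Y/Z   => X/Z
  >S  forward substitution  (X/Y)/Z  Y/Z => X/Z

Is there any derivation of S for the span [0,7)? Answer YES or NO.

NP (PP/PP)/NP PP/NP NP ((PP\N)\(PP/NP))\NP (NP/PP)\(PP\N) (N\NP)\(NP/PP)
CKY chart[0,7] = {N}; S ∉ chart

NO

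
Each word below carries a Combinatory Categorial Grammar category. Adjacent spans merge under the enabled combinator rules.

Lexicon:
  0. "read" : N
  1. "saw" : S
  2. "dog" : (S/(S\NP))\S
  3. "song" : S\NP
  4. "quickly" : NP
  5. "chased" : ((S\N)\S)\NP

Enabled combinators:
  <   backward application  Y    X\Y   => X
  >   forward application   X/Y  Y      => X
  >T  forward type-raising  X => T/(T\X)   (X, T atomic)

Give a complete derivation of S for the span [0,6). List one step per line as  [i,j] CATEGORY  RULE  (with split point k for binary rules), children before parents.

[0,6] S   <
  [0,1] "read" : N
  [1,6] S\N   <
    [1,4] S   >
      [1,3] S/(S\NP)   <
        [1,2] "saw" : S
        [2,3] "dog" : (S/(S\NP))\S
      [3,4] "song" : S\NP
    [4,6] (S\N)\S   <
      [4,5] "quickly" : NP
      [5,6] "chased" : ((S\N)\S)\NP

[0,1] N  lex  "read"
[1,2] S  lex  "saw"
[2,3] (S/(S\NP))\S  lex  "dog"
[1,3] S/(S\NP)  <  k=2
[3,4] S\NP  lex  "song"
[1,4] S  >  k=3
[4,5] NP  lex  "quickly"
[5,6] ((S\N)\S)\NP  lex  "chased"
[4,6] (S\N)\S  <  k=5
[1,6] S\N  <  k=4
[0,6] S  <  k=1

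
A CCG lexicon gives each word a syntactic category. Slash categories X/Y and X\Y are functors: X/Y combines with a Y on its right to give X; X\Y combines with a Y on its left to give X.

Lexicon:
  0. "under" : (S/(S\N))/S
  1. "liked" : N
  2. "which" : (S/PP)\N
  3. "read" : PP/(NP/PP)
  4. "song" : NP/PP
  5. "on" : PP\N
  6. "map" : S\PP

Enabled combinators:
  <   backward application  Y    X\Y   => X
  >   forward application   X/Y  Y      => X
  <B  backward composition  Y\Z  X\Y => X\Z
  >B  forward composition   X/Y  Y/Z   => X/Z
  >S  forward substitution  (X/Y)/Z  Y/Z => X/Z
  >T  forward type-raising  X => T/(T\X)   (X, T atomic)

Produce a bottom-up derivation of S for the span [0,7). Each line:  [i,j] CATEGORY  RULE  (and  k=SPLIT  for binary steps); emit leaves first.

[0,7] S   >
  [0,5] S/(S\N)   >
    [0,1] "under" : (S/(S\N))/S
    [1,5] S   >
      [1,3] S/PP   <
        [1,2] "liked" : N
        [2,3] "which" : (S/PP)\N
      [3,5] PP   >
        [3,4] "read" : PP/(NP/PP)
        [4,5] "song" : NP/PP
  [5,7] S\N   <B
    [5,6] "on" : PP\N
    [6,7] "map" : S\PP

[0,1] (S/(S\N))/S  lex  "under"
[1,2] N  lex  "liked"
[2,3] (S/PP)\N  lex  "which"
[1,3] S/PP  <  k=2
[3,4] PP/(NP/PP)  lex  "read"
[4,5] NP/PP  lex  "song"
[3,5] PP  >  k=4
[1,5] S  >  k=3
[0,5] S/(S\N)  >  k=1
[5,6] PP\N  lex  "on"
[6,7] S\PP  lex  "map"
[5,7] S\N  <B  k=6
[0,7] S  >  k=5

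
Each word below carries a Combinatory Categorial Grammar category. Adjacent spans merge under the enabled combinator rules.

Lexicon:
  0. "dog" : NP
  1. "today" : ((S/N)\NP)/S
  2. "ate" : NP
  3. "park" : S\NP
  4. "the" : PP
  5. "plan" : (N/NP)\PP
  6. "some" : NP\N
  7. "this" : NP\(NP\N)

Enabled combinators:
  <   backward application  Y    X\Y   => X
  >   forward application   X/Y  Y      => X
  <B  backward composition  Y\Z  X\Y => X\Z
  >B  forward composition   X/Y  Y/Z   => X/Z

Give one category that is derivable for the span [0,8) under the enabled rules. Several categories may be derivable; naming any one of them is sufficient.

[0,8] S   >
  [0,6] S/NP   >B
    [0,4] S/N   <
      [0,1] "dog" : NP
      [1,4] (S/N)\NP   >
        [1,2] "today" : ((S/N)\NP)/S
        [2,4] S   <
          [2,3] "ate" : NP
          [3,4] "park" : S\NP
    [4,6] N/NP   <
      [4,5] "the" : PP
      [5,6] "plan" : (N/NP)\PP
  [6,8] NP   <
    [6,7] "some" : NP\N
    [7,8] "this" : NP\(NP\N)

S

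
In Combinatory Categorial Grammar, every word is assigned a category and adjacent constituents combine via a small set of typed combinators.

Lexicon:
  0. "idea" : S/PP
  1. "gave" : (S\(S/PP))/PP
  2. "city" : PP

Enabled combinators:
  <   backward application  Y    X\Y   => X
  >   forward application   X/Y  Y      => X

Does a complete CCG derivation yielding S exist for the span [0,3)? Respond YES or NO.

YES

[0,3] S   <
  [0,1] "idea" : S/PP
  [1,3] S\(S/PP)   >
    [1,2] "gave" : (S\(S/PP))/PP
    [2,3] "city" : PP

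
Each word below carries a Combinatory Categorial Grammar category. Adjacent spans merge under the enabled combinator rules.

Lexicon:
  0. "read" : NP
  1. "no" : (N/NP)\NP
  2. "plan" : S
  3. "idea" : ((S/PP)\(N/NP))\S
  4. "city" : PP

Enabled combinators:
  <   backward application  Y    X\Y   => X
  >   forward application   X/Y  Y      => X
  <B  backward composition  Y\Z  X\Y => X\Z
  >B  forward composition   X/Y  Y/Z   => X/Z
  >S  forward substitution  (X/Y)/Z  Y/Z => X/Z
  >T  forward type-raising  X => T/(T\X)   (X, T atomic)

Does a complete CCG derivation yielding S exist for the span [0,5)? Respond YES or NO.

YES

[0,5] S   >
  [0,4] S/PP   <
    [0,2] N/NP   <
      [0,1] "read" : NP
      [1,2] "no" : (N/NP)\NP
    [2,4] (S/PP)\(N/NP)   <
      [2,3] "plan" : S
      [3,4] "idea" : ((S/PP)\(N/NP))\S
  [4,5] "city" : PP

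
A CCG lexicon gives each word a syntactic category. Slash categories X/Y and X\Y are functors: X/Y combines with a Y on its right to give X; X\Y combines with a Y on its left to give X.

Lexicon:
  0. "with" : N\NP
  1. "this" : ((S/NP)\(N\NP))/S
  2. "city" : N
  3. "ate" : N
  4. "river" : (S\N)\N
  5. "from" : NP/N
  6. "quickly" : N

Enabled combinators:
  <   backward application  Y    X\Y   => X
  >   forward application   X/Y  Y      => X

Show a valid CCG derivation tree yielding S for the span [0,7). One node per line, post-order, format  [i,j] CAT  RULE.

[0,1] N\NP  lex  "with"
[1,2] ((S/NP)\(N\NP))/S  lex  "this"
[2,3] N  lex  "city"
[3,4] N  lex  "ate"
[4,5] (S\N)\N  lex  "river"
[3,5] S\N  <  k=4
[2,5] S  <  k=3
[1,5] (S/NP)\(N\NP)  >  k=2
[0,5] S/NP  <  k=1
[5,6] NP/N  lex  "from"
[6,7] N  lex  "quickly"
[5,7] NP  >  k=6
[0,7] S  >  k=5

[0,7] S   >
  [0,5] S/NP   <
    [0,1] "with" : N\NP
    [1,5] (S/NP)\(N\NP)   >
      [1,2] "this" : ((S/NP)\(N\NP))/S
      [2,5] S   <
        [2,3] "city" : N
        [3,5] S\N   <
          [3,4] "ate" : N
          [4,5] "river" : (S\N)\N
  [5,7] NP   >
    [5,6] "from" : NP/N
    [6,7] "quickly" : N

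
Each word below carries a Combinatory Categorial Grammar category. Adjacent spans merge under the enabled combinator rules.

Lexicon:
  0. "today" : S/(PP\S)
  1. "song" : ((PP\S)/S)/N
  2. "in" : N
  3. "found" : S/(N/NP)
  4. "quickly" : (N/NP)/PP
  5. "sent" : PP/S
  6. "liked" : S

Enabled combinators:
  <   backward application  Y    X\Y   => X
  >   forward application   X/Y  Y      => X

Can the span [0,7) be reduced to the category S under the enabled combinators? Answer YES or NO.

YES

[0,7] S   >
  [0,1] "today" : S/(PP\S)
  [1,7] PP\S   >
    [1,3] (PP\S)/S   >
      [1,2] "song" : ((PP\S)/S)/N
      [2,3] "in" : N
    [3,7] S   >
      [3,4] "found" : S/(N/NP)
      [4,7] N/NP   >
        [4,5] "quickly" : (N/NP)/PP
        [5,7] PP   >
          [5,6] "sent" : PP/S
          [6,7] "liked" : S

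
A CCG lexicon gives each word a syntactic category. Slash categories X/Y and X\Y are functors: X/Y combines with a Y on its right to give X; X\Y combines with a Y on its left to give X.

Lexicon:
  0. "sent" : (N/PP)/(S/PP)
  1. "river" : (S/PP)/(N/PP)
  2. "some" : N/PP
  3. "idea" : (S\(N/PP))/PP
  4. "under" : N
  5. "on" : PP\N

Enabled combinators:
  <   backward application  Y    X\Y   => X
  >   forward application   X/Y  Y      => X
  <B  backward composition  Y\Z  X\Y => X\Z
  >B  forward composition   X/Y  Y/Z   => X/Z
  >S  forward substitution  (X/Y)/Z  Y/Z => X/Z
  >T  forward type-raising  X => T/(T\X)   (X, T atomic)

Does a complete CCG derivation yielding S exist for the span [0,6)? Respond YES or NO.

YES

[0,6] S   <
  [0,3] N/PP   >
    [0,1] "sent" : (N/PP)/(S/PP)
    [1,3] S/PP   >
      [1,2] "river" : (S/PP)/(N/PP)
      [2,3] "some" : N/PP
  [3,6] S\(N/PP)   >
    [3,4] "idea" : (S\(N/PP))/PP
    [4,6] PP   >
      [4,5] PP/(PP\N)   >T
        [4,5] "under" : N
      [5,6] "on" : PP\N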